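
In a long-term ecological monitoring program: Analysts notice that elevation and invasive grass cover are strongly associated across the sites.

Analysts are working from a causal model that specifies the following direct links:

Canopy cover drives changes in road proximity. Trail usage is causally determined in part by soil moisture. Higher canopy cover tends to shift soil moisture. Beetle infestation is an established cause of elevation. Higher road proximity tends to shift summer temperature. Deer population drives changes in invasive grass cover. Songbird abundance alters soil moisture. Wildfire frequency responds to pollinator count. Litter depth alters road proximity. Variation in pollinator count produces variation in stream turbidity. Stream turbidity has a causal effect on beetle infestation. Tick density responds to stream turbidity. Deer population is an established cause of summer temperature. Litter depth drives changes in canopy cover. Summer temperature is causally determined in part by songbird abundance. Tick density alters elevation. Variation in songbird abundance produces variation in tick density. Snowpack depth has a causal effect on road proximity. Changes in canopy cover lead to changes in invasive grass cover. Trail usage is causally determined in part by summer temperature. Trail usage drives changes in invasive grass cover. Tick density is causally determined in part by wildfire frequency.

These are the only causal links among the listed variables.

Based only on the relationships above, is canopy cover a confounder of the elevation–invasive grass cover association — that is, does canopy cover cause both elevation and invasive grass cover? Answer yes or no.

Canopy cover has no stated causal path to elevation. A confounder must cause both variables, so canopy cover does not qualify.

no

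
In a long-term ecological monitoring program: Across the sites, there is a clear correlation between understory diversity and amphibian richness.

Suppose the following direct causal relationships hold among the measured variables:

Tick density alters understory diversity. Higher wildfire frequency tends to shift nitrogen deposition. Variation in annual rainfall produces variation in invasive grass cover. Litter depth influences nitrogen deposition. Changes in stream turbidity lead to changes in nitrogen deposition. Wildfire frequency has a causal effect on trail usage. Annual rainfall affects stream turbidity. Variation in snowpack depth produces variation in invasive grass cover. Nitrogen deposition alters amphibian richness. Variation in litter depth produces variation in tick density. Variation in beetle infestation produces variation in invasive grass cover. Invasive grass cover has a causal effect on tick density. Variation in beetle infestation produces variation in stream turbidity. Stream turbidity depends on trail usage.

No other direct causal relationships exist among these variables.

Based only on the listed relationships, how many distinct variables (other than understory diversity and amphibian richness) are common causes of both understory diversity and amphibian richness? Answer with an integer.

3

The common causes are: annual rainfall (to understory diversity via annual rainfall → invasive grass cover → tick density → understory diversity; to amphibian richness via annual rainfall → stream turbidity → nitrogen deposition → amphibian richness); beetle infestation (to understory diversity via beetle infestation → invasive grass cover → tick density → understory diversity; to amphibian richness via beetle infestation → stream turbidity → nitrogen deposition → amphibian richness); litter depth (to understory diversity via litter depth → tick density → understory diversity; to amphibian richness via litter depth → nitrogen deposition → amphibian richness).
Every other variable lacks a causal path to at least one of understory diversity and amphibian richness.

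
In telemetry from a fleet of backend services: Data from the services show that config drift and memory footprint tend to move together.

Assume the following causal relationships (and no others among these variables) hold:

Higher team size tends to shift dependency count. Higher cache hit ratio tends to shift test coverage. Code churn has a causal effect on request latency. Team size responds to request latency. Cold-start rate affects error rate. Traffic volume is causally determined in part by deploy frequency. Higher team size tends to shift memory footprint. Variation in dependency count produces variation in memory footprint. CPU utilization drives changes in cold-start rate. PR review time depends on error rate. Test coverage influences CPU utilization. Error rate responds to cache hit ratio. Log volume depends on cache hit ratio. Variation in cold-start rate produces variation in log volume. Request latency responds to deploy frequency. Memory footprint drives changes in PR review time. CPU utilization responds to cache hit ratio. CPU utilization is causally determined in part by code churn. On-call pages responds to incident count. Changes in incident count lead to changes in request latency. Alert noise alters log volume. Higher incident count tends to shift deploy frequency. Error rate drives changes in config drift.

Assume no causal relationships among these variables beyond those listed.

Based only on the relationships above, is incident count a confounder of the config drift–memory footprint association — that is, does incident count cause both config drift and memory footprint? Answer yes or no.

no

Incident count has no stated causal path to config drift. A confounder must cause both variables, so incident count does not qualify.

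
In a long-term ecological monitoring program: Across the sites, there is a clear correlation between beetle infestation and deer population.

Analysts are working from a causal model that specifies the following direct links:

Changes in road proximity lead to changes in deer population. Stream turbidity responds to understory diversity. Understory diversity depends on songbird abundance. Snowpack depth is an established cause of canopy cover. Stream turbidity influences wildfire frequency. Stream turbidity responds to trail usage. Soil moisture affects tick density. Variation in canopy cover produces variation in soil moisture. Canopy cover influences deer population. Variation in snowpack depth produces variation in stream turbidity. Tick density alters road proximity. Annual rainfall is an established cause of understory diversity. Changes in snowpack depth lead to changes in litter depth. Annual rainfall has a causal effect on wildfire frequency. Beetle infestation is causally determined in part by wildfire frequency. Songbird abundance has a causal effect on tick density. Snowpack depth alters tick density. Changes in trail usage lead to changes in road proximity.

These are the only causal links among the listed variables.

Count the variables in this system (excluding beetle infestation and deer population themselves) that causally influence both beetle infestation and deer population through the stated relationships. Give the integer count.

3

The common causes are: snowpack depth (to beetle infestation via snowpack depth → stream turbidity → wildfire frequency → beetle infestation; to deer population via snowpack depth → canopy cover → deer population); songbird abundance (to beetle infestation via songbird abundance → understory diversity → stream turbidity → wildfire frequency → beetle infestation; to deer population via songbird abundance → tick density → road proximity → deer population); trail usage (to beetle infestation via trail usage → stream turbidity → wildfire frequency → beetle infestation; to deer population via trail usage → road proximity → deer population).
Every other variable lacks a causal path to at least one of beetle infestation and deer population.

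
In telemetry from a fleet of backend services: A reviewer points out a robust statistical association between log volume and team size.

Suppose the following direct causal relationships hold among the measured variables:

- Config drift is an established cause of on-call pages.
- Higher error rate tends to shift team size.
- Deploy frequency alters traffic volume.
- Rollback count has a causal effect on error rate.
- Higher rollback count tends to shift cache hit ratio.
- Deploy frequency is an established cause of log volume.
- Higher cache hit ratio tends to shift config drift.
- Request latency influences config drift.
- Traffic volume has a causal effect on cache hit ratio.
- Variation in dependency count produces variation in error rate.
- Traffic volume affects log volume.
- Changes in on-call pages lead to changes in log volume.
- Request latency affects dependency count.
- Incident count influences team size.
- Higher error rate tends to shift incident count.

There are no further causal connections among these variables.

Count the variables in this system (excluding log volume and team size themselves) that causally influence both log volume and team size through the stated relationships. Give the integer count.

The common causes are: request latency (to log volume via request latency → config drift → on-call pages → log volume; to team size via request latency → dependency count → error rate → team size); rollback count (to log volume via rollback count → cache hit ratio → config drift → on-call pages → log volume; to team size via rollback count → error rate → team size).
Every other variable lacks a causal path to at least one of log volume and team size.

2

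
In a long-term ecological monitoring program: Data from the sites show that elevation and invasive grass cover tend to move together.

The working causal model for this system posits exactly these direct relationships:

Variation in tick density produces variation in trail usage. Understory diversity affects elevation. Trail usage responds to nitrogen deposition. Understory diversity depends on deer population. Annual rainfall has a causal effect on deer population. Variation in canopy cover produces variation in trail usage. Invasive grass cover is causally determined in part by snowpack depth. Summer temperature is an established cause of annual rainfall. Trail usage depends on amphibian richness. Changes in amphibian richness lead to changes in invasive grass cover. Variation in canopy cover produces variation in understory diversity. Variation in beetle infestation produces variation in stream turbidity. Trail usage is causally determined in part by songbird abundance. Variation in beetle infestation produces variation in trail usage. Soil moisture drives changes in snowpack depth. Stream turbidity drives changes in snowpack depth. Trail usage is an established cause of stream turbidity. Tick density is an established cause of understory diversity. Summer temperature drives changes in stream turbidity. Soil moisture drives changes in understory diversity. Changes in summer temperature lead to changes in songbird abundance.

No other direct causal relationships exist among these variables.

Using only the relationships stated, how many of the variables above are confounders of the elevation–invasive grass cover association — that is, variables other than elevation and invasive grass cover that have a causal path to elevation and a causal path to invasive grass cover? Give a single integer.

The common causes are: canopy cover (to elevation via canopy cover → understory diversity → elevation; to invasive grass cover via canopy cover → trail usage → stream turbidity → snowpack depth → invasive grass cover); soil moisture (to elevation via soil moisture → understory diversity → elevation; to invasive grass cover via soil moisture → snowpack depth → invasive grass cover); summer temperature (to elevation via summer temperature → annual rainfall → deer population → understory diversity → elevation; to invasive grass cover via summer temperature → stream turbidity → snowpack depth → invasive grass cover); tick density (to elevation via tick density → understory diversity → elevation; to invasive grass cover via tick density → trail usage → stream turbidity → snowpack depth → invasive grass cover).
Every other variable lacks a causal path to at least one of elevation and invasive grass cover.

4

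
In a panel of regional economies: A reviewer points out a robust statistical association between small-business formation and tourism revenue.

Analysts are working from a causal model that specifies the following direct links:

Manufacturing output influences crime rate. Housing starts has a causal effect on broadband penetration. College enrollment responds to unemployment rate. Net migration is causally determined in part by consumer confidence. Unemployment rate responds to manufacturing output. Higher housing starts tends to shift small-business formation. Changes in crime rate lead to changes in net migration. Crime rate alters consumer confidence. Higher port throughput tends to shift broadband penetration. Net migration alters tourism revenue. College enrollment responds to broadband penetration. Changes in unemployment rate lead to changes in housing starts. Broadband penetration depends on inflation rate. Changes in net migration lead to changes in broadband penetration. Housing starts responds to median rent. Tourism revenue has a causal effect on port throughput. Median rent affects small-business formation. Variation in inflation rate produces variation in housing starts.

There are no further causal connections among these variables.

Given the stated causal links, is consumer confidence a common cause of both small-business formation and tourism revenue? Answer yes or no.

no

Consumer confidence has no stated causal path to small-business formation. A confounder must cause both variables, so consumer confidence does not qualify.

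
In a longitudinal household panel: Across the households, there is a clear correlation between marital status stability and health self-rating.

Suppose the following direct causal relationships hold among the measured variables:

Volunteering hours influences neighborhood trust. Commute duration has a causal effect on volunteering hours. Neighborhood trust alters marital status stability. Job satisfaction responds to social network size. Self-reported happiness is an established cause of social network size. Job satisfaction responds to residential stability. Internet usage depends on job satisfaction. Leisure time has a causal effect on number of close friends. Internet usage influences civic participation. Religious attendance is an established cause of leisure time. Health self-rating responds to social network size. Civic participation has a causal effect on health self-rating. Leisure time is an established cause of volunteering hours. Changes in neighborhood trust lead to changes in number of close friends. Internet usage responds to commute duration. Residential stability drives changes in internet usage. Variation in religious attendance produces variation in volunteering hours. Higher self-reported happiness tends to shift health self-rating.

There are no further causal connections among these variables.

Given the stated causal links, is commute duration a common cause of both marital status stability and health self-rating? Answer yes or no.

yes

Commute duration has a causal path to marital status stability (commute duration → volunteering hours → neighborhood trust → marital status stability) and to health self-rating (commute duration → internet usage → civic participation → health self-rating), so it is a common cause of both — a confounder.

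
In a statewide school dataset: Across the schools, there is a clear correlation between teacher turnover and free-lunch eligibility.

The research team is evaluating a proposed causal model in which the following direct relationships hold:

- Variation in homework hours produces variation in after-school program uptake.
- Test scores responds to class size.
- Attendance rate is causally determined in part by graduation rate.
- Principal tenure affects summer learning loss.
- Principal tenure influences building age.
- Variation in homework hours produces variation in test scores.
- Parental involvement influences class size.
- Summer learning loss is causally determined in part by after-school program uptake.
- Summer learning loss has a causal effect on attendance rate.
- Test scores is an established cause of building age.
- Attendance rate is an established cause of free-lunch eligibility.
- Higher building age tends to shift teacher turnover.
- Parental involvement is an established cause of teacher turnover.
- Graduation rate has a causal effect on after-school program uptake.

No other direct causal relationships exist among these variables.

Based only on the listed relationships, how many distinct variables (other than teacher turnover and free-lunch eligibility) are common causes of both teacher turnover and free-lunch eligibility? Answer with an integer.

2

The common causes are: homework hours (to teacher turnover via homework hours → test scores → building age → teacher turnover; to free-lunch eligibility via homework hours → after-school program uptake → summer learning loss → attendance rate → free-lunch eligibility); principal tenure (to teacher turnover via principal tenure → building age → teacher turnover; to free-lunch eligibility via principal tenure → summer learning loss → attendance rate → free-lunch eligibility).
Every other variable lacks a causal path to at least one of teacher turnover and free-lunch eligibility.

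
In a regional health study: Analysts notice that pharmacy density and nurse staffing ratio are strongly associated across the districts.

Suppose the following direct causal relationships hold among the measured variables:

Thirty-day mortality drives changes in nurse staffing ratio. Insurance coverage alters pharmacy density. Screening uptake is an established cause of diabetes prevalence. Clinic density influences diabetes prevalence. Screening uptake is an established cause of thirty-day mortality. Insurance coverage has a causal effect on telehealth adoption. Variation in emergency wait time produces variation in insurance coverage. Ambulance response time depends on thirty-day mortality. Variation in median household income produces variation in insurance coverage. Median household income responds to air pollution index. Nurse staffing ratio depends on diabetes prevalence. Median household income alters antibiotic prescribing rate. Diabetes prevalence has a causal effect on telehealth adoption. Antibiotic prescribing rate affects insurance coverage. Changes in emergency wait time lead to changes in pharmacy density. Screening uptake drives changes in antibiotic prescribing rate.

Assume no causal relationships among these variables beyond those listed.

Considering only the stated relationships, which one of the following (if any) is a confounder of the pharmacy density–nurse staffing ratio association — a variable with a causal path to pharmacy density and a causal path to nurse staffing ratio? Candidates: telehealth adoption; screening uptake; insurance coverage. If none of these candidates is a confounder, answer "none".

screening uptake

Screening uptake causes pharmacy density (screening uptake → antibiotic prescribing rate → insurance coverage → pharmacy density) and also causes nurse staffing ratio (screening uptake → thirty-day mortality → nurse staffing ratio); it is a common cause of both.
Each of the other candidates lacks a causal path to at least one of pharmacy density and nurse staffing ratio, so they do not confound the relationship.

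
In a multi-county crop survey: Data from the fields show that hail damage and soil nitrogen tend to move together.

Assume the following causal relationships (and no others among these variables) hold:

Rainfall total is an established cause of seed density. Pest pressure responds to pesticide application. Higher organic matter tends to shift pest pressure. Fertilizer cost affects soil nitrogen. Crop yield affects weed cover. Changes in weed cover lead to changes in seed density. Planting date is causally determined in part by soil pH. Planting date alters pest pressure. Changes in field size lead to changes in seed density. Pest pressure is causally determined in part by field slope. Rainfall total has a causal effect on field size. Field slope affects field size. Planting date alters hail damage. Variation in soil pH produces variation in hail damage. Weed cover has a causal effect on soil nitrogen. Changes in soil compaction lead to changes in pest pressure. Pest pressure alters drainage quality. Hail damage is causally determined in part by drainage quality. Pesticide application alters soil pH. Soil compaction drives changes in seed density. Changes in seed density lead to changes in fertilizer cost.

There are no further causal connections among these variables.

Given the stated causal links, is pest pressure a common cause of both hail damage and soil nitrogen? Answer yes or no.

Pest pressure has no stated causal path to soil nitrogen. A confounder must cause both variables, so pest pressure does not qualify.

no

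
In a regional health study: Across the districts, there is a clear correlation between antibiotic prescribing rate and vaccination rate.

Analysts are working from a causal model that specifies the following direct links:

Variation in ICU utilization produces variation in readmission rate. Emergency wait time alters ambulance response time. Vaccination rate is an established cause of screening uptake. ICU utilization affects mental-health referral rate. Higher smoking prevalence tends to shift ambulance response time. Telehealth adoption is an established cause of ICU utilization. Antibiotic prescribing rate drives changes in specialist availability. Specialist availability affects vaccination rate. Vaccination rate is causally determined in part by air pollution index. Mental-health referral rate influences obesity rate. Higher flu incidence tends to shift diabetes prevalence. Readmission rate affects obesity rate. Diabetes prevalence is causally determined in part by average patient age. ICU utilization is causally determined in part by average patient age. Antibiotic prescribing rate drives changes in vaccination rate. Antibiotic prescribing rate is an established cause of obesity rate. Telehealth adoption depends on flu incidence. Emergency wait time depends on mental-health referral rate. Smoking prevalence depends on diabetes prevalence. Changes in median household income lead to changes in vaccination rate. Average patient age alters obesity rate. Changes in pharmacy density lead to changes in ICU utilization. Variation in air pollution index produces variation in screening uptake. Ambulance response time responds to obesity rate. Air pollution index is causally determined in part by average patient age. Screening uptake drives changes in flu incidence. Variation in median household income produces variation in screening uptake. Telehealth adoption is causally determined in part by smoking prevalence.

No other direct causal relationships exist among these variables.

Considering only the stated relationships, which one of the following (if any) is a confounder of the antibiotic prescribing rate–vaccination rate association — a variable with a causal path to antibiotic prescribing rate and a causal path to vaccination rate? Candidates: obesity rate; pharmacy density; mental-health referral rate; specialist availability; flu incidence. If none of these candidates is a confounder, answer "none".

none

None of the listed candidates has causal paths to both antibiotic prescribing rate and vaccination rate in the stated relationships, so none is a common cause.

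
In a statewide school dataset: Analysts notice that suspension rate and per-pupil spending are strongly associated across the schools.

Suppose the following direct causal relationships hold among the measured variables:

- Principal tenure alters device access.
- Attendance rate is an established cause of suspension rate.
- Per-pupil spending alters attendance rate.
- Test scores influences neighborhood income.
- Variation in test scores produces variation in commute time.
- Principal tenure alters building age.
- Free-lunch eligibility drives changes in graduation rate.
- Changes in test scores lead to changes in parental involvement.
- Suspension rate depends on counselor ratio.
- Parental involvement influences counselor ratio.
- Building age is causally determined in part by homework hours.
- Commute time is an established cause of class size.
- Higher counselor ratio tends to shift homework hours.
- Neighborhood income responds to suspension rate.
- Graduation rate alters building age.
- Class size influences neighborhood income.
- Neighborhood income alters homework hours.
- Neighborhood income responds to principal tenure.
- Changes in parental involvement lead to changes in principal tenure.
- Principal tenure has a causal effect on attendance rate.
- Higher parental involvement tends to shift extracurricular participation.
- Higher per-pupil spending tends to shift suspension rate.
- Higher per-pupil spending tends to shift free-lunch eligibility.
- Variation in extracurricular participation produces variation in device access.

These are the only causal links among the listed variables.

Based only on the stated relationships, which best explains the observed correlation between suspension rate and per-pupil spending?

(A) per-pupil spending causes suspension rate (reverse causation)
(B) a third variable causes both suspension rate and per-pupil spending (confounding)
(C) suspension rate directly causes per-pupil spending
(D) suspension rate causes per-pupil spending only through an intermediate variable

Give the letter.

A

The stated link runs per-pupil spending → suspension rate; suspension rate has no causal path to per-pupil spending. No variable causes both, so confounding is ruled out. The correlation reflects reverse causation.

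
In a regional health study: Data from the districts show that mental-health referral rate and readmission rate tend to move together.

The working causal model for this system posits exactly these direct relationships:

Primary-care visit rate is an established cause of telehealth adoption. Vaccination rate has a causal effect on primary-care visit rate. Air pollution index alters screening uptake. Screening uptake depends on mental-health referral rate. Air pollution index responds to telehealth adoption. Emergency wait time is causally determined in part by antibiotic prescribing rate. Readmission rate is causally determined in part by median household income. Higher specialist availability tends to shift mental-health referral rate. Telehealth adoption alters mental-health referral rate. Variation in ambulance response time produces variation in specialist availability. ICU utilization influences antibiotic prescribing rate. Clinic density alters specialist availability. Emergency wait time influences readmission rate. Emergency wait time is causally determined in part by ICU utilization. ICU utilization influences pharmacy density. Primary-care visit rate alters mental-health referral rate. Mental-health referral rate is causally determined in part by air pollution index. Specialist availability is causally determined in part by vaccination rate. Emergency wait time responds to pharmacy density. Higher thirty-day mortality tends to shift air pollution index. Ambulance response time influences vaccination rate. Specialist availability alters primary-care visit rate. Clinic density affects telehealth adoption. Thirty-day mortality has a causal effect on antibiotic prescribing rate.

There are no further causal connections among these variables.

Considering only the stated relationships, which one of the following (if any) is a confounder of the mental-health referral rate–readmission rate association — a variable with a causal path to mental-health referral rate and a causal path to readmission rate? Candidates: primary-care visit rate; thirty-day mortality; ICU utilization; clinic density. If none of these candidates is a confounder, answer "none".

Thirty-day mortality causes mental-health referral rate (thirty-day mortality → air pollution index → mental-health referral rate) and also causes readmission rate (thirty-day mortality → antibiotic prescribing rate → emergency wait time → readmission rate); it is a common cause of both.
Each of the other candidates lacks a causal path to at least one of mental-health referral rate and readmission rate, so they do not confound the relationship.

thirty-day mortality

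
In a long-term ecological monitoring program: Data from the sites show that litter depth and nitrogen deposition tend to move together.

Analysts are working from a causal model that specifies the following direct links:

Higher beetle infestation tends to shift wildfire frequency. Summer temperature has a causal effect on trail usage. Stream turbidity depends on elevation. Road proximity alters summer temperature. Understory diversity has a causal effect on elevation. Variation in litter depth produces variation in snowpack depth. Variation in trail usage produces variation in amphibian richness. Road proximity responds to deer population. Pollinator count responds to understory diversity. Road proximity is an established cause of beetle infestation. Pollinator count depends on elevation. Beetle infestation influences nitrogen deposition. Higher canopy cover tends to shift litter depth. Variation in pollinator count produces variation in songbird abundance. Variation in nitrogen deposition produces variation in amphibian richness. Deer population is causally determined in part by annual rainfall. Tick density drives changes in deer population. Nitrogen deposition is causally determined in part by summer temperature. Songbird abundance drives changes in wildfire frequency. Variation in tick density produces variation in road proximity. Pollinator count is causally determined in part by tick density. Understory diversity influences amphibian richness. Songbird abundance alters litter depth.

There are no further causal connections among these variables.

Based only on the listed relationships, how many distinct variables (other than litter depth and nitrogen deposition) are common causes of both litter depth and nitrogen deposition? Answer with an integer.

The common causes are: tick density (to litter depth via tick density → pollinator count → songbird abundance → litter depth; to nitrogen deposition via tick density → road proximity → summer temperature → nitrogen deposition).
Every other variable lacks a causal path to at least one of litter depth and nitrogen deposition.

1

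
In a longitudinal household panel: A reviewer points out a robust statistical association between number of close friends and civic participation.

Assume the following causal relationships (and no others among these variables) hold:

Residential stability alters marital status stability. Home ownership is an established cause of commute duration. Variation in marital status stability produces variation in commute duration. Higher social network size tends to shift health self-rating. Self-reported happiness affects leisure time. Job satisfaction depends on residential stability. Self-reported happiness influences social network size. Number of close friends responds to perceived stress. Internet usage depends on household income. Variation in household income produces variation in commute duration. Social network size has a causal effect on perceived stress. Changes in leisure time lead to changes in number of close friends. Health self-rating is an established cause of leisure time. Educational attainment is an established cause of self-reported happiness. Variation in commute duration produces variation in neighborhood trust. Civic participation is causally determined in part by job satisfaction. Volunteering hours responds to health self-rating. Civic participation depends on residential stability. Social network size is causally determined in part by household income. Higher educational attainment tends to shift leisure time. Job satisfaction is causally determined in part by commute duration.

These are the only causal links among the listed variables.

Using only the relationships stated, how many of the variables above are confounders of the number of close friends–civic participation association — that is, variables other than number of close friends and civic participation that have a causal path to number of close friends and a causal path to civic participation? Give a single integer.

The common causes are: household income (to number of close friends via household income → social network size → perceived stress → number of close friends; to civic participation via household income → commute duration → job satisfaction → civic participation).
Every other variable lacks a causal path to at least one of number of close friends and civic participation.

1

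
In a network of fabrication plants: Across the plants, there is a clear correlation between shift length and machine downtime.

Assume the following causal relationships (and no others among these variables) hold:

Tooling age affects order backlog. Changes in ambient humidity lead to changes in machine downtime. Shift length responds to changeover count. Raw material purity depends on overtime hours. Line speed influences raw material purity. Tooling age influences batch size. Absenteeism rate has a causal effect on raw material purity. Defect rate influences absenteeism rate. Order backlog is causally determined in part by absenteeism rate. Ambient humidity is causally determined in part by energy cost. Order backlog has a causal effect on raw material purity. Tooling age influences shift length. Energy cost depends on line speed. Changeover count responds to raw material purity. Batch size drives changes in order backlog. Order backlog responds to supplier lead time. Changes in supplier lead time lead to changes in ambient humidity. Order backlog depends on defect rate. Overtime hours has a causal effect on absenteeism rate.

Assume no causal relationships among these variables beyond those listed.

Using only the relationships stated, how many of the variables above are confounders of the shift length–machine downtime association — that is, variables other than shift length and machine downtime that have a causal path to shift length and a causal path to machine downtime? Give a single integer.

The common causes are: line speed (to shift length via line speed → raw material purity → changeover count → shift length; to machine downtime via line speed → energy cost → ambient humidity → machine downtime); supplier lead time (to shift length via supplier lead time → order backlog → raw material purity → changeover count → shift length; to machine downtime via supplier lead time → ambient humidity → machine downtime).
Every other variable lacks a causal path to at least one of shift length and machine downtime.

2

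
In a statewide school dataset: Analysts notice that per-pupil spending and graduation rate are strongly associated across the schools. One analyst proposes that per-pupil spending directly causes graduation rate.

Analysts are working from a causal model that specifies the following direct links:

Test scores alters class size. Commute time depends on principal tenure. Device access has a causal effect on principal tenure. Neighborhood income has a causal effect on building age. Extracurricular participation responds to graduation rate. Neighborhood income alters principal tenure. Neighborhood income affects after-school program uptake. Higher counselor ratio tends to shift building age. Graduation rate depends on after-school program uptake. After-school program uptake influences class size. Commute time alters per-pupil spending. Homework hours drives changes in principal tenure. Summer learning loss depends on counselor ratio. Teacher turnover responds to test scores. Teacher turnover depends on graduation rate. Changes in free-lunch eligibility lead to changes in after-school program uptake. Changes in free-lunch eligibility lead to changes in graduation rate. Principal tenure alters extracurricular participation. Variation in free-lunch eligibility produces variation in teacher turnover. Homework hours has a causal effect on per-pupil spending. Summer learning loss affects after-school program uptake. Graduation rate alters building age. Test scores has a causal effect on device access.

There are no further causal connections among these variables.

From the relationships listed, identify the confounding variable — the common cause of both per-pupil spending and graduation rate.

neighborhood income

Neighborhood income has a causal path to per-pupil spending (neighborhood income → principal tenure → commute time → per-pupil spending) and a separate causal path to graduation rate (neighborhood income → after-school program uptake → graduation rate), so it is a common cause of both.
No stated relationship gives per-pupil spending a causal route to graduation rate, so the correlation is explained by the shared upstream cause rather than a direct effect.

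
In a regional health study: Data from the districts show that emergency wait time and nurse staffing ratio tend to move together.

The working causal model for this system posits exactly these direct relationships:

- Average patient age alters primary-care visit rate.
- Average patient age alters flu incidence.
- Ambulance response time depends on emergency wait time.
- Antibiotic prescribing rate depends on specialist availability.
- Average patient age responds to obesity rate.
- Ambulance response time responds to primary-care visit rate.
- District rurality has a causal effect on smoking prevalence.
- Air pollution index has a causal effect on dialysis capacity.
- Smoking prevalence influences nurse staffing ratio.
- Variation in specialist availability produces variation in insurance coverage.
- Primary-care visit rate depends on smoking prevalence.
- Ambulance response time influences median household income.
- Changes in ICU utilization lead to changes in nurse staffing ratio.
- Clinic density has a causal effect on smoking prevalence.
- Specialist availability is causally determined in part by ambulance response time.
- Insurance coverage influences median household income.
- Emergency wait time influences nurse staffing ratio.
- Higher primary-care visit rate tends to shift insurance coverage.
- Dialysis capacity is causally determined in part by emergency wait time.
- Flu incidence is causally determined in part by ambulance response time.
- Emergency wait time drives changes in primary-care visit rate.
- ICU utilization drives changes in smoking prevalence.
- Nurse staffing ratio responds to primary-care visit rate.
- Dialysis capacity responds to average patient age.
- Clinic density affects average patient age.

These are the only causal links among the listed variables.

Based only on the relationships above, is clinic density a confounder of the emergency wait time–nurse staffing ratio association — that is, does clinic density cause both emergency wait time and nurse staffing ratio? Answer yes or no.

no

Clinic density has no stated causal path to emergency wait time. A confounder must cause both variables, so clinic density does not qualify.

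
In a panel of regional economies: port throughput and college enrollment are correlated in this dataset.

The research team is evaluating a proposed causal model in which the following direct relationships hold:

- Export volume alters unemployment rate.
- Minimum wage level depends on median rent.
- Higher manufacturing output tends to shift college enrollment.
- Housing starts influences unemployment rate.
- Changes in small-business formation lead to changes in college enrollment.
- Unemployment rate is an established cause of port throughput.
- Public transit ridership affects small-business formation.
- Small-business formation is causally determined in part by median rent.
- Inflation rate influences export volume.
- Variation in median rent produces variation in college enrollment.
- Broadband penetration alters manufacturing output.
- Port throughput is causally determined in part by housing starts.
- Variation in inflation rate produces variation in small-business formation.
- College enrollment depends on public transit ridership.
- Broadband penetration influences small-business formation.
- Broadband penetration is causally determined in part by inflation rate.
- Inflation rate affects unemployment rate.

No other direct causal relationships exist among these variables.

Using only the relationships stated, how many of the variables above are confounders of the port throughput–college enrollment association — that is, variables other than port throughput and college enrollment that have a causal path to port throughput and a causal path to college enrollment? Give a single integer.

1

The common causes are: inflation rate (to port throughput via inflation rate → unemployment rate → port throughput; to college enrollment via inflation rate → small-business formation → college enrollment).
Every other variable lacks a causal path to at least one of port throughput and college enrollment.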